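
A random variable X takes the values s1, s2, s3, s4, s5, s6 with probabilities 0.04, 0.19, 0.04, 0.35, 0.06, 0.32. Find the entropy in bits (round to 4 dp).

H = −Σ pᵢ log₂ pᵢ.
−0.04·log₂(0.04) = 0.1858
−0.19·log₂(0.19) = 0.4552
−0.04·log₂(0.04) = 0.1858
−0.35·log₂(0.35) = 0.5301
−0.06·log₂(0.06) = 0.2435
−0.32·log₂(0.32) = 0.5260
Sum ≈ 2.1264 → 2.1264 bits.

2.1264 bits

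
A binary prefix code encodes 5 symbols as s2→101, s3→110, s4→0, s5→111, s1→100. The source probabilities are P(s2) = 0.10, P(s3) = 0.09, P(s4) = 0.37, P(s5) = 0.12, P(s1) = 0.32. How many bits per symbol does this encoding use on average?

2.26 bits/symbol

L̄ = Σ pᵢ·ℓᵢ = 0.10·3 + 0.09·3 + 0.37·1 + 0.12·3 + 0.32·3 = 2.26 bits/symbol.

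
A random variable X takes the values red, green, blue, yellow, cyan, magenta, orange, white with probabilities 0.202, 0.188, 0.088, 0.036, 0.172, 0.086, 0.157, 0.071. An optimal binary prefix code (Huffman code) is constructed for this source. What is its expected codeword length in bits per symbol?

Repeatedly combine the two least-probable nodes; the expected code length is the sum of the merged weights.
merge 9/250 + 71/1000 → 107/1000
merge 43/500 + 11/125 → 87/500
merge 107/1000 + 157/1000 → 33/125
merge 43/250 + 87/500 → 173/500
merge 47/250 + 101/500 → 39/100
merge 33/125 + 173/500 → 61/100
merge 39/100 + 61/100 → 1
L = 107/1000 + 87/500 + 33/125 + 173/500 + 39/100 + 61/100 + 1 = 2891/1000 = 2.891 bits/symbol.

2.891 bits/symbol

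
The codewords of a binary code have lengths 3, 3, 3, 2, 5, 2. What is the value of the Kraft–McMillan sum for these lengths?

0.90625

With common denominator 2^5 = 32: Σ 2^(−ℓᵢ) = 4/32 + 4/32 + 4/32 + 8/32 + 1/32 + 8/32 = 29/32 = 0.90625.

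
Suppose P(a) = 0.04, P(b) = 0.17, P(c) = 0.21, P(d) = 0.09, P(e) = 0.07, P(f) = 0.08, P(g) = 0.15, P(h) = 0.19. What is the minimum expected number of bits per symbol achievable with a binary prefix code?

Repeatedly combine the two least-probable nodes; the expected code length is the sum of the merged weights.
merge 1/25 + 7/100 → 11/100
merge 2/25 + 9/100 → 17/100
merge 11/100 + 3/20 → 13/50
merge 17/100 + 17/100 → 17/50
merge 19/100 + 21/100 → 2/5
merge 13/50 + 17/50 → 3/5
merge 2/5 + 3/5 → 1
L = 11/100 + 17/100 + 13/50 + 17/50 + 2/5 + 3/5 + 1 = 72/25 = 2.88 bits/symbol.

2.88 bits/symbol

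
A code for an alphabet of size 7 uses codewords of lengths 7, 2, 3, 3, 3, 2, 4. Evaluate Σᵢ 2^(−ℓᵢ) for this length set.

0.9453125

With common denominator 2^7 = 128: Σ 2^(−ℓᵢ) = 1/128 + 32/128 + 16/128 + 16/128 + 16/128 + 32/128 + 8/128 = 121/128 = 0.9453125.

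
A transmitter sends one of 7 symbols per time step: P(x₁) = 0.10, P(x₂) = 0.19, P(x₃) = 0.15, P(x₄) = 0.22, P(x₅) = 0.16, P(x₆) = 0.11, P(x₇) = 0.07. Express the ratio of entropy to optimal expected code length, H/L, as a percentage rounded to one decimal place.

Entropy H = −Σ p log₂ p ≈ 2.7204 bits.
Huffman merges: 7/100+1/10→17/100; 11/100+3/20→13/50; 4/25+17/100→33/100; 19/100+11/50→41/100; 13/50+33/100→59/100; 41/100+59/100→1. L = 69/25 ≈ 2.7600.
Efficiency = H/L = 2.7204/2.7600 = 98.6%.

98.6%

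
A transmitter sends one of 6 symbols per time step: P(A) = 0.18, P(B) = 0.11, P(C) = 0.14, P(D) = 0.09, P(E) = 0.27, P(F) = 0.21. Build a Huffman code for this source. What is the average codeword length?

2.52 bits/symbol

Repeatedly combine the two least-probable nodes; the expected code length is the sum of the merged weights.
merge 9/100 + 11/100 → 1/5
merge 7/50 + 9/50 → 8/25
merge 1/5 + 21/100 → 41/100
merge 27/100 + 8/25 → 59/100
merge 41/100 + 59/100 → 1
L = 1/5 + 8/25 + 41/100 + 59/100 + 1 = 63/25 = 2.52 bits/symbol.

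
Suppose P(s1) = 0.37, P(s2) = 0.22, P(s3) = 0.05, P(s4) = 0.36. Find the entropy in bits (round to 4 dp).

1.7580 bits

H = −Σ pᵢ log₂ pᵢ.
−0.37·log₂(0.37) = 0.5307
−0.22·log₂(0.22) = 0.4806
−0.05·log₂(0.05) = 0.2161
−0.36·log₂(0.36) = 0.5306
Sum ≈ 1.7580 → 1.7580 bits.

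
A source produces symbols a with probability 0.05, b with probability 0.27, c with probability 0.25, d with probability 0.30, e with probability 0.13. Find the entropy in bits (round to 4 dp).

2.1299 bits

H = −Σ pᵢ log₂ pᵢ.
−0.05·log₂(0.05) = 0.2161
−0.27·log₂(0.27) = 0.5100
−0.25·log₂(0.25) = 0.5000
−0.30·log₂(0.30) = 0.5211
−0.13·log₂(0.13) = 0.3826
Sum ≈ 2.1299 → 2.1299 bits.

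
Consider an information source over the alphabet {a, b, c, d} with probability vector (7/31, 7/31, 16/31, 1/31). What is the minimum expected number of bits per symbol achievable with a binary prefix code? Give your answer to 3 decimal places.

1.742 bits/symbol

Repeatedly combine the two least-probable nodes; the expected code length is the sum of the merged weights.
merge 1/31 + 7/31 → 8/31
merge 7/31 + 8/31 → 15/31
merge 15/31 + 16/31 → 1
L = 8/31 + 15/31 + 1 = 54/31 ≈ 1.742 bits/symbol.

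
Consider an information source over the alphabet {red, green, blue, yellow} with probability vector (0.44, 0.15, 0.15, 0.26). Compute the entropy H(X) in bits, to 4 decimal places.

1.8475 bits

H = −Σ pᵢ log₂ pᵢ.
−0.44·log₂(0.44) = 0.5211
−0.15·log₂(0.15) = 0.4105
−0.15·log₂(0.15) = 0.4105
−0.26·log₂(0.26) = 0.5053
Sum ≈ 1.8475 → 1.8475 bits.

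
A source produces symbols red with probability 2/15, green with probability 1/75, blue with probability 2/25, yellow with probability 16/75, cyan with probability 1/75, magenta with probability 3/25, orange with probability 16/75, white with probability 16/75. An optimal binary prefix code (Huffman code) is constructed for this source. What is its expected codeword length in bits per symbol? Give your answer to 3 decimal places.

2.707 bits/symbol

Repeatedly combine the two least-probable nodes; the expected code length is the sum of the merged weights.
merge 1/75 + 1/75 → 2/75
merge 2/75 + 2/25 → 8/75
merge 8/75 + 3/25 → 17/75
merge 2/15 + 16/75 → 26/75
merge 16/75 + 16/75 → 32/75
merge 17/75 + 26/75 → 43/75
merge 32/75 + 43/75 → 1
L = 2/75 + 8/75 + 17/75 + 26/75 + 32/75 + 43/75 + 1 = 203/75 ≈ 2.707 bits/symbol.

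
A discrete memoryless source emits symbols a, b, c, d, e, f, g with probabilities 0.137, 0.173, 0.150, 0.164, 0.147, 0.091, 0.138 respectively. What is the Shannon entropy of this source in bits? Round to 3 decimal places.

2.785 bits

H = −Σ pᵢ log₂ pᵢ.
−0.137·log₂(0.137) = 0.3929
−0.173·log₂(0.173) = 0.4379
−0.150·log₂(0.150) = 0.4105
−0.164·log₂(0.164) = 0.4278
−0.147·log₂(0.147) = 0.4066
−0.091·log₂(0.091) = 0.3147
−0.138·log₂(0.138) = 0.3943
Sum ≈ 2.7847 → 2.785 bits.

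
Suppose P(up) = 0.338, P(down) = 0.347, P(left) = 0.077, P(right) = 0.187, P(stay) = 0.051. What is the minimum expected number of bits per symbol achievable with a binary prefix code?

2.096 bits/symbol

Repeatedly combine the two least-probable nodes; the expected code length is the sum of the merged weights.
merge 51/1000 + 77/1000 → 16/125
merge 16/125 + 187/1000 → 63/200
merge 63/200 + 169/500 → 653/1000
merge 347/1000 + 653/1000 → 1
L = 16/125 + 63/200 + 653/1000 + 1 = 262/125 = 2.096 bits/symbol.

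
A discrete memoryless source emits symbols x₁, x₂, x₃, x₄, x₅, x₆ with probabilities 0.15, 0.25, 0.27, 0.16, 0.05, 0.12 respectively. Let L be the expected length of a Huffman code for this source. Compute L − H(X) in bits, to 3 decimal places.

Entropy H = −Σ p log₂ p ≈ 2.4267 bits.
Huffman merges: 1/20+3/25→17/100; 3/20+4/25→31/100; 17/100+1/4→21/50; 27/100+31/100→29/50; 21/50+29/50→1. L = 62/25 ≈ 2.4800.
L − H = 2.4800 − 2.4267 = 0.053 bits.

0.053 bits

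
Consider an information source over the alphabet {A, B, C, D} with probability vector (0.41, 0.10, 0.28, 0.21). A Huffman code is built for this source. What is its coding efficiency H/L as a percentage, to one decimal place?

Entropy H = −Σ p log₂ p ≈ 1.8466 bits.
Huffman merges: 1/10+21/100→31/100; 7/25+31/100→59/100; 41/100+59/100→1. L = 19/10 ≈ 1.9000.
Efficiency = H/L = 1.8466/1.9000 = 97.2%.

97.2%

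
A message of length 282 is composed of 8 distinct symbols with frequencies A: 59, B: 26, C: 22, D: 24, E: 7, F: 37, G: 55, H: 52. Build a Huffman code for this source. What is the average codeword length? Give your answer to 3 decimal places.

2.876 bits/symbol

Probabilities are the counts divided by 282.
Repeatedly combine the two least-probable nodes; the expected code length is the sum of the merged weights.
merge 7/282 + 11/141 → 29/282
merge 4/47 + 13/141 → 25/141
merge 29/282 + 37/282 → 11/47
merge 25/141 + 26/141 → 17/47
merge 55/282 + 59/282 → 19/47
merge 11/47 + 17/47 → 28/47
merge 19/47 + 28/47 → 1
L = 29/282 + 25/141 + 11/47 + 17/47 + 19/47 + 28/47 + 1 = 811/282 ≈ 2.876 bits/symbol.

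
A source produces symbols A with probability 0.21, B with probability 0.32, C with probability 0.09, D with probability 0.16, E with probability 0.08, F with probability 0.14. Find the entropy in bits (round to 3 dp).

H = −Σ pᵢ log₂ pᵢ.
−0.21·log₂(0.21) = 0.4728
−0.32·log₂(0.32) = 0.5260
−0.09·log₂(0.09) = 0.3127
−0.16·log₂(0.16) = 0.4230
−0.08·log₂(0.08) = 0.2915
−0.14·log₂(0.14) = 0.3971
Sum ≈ 2.4231 → 2.423 bits.

2.423 bits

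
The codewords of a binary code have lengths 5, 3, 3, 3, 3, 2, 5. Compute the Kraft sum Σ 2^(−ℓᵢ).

0.8125

With common denominator 2^5 = 32: Σ 2^(−ℓᵢ) = 1/32 + 4/32 + 4/32 + 4/32 + 4/32 + 8/32 + 1/32 = 26/32 = 0.8125.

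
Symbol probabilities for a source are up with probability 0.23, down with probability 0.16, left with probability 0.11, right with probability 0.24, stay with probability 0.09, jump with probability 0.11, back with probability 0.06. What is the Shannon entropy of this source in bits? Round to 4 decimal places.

H = −Σ pᵢ log₂ pᵢ.
−0.23·log₂(0.23) = 0.4877
−0.16·log₂(0.16) = 0.4230
−0.11·log₂(0.11) = 0.3503
−0.24·log₂(0.24) = 0.4941
−0.09·log₂(0.09) = 0.3127
−0.11·log₂(0.11) = 0.3503
−0.06·log₂(0.06) = 0.2435
Sum ≈ 2.6616 → 2.6616 bits.

2.6616 bits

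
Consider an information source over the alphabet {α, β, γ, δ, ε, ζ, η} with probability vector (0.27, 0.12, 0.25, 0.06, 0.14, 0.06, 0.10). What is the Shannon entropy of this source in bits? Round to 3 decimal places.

H = −Σ pᵢ log₂ pᵢ.
−0.27·log₂(0.27) = 0.5100
−0.12·log₂(0.12) = 0.3671
−0.25·log₂(0.25) = 0.5000
−0.06·log₂(0.06) = 0.2435
−0.14·log₂(0.14) = 0.3971
−0.06·log₂(0.06) = 0.2435
−0.10·log₂(0.10) = 0.3322
Sum ≈ 2.5935 → 2.593 bits.

2.593 bits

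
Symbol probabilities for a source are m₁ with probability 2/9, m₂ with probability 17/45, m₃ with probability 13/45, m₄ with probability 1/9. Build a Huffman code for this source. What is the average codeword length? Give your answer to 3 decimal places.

Repeatedly combine the two least-probable nodes; the expected code length is the sum of the merged weights.
merge 1/9 + 2/9 → 1/3
merge 13/45 + 1/3 → 28/45
merge 17/45 + 28/45 → 1
L = 1/3 + 28/45 + 1 = 88/45 ≈ 1.956 bits/symbol.

1.956 bits/symbol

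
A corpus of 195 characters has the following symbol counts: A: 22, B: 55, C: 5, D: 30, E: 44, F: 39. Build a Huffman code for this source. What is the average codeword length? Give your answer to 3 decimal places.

Probabilities are the counts divided by 195.
Repeatedly combine the two least-probable nodes; the expected code length is the sum of the merged weights.
merge 1/39 + 22/195 → 9/65
merge 9/65 + 2/13 → 19/65
merge 1/5 + 44/195 → 83/195
merge 11/39 + 19/65 → 112/195
merge 83/195 + 112/195 → 1
L = 9/65 + 19/65 + 83/195 + 112/195 + 1 = 158/65 ≈ 2.431 bits/symbol.

2.431 bits/symbol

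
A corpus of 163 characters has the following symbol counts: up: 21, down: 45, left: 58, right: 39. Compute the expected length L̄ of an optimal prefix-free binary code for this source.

2 bits/symbol

Probabilities are the counts divided by 163.
Repeatedly combine the two least-probable nodes; the expected code length is the sum of the merged weights.
merge 21/163 + 39/163 → 60/163
merge 45/163 + 58/163 → 103/163
merge 60/163 + 103/163 → 1
L = 60/163 + 103/163 + 1 = 2 bits/symbol.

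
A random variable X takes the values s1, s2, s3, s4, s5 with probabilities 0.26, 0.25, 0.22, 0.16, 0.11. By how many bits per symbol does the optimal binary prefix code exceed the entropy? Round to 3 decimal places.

0.011 bits

Entropy H = −Σ p log₂ p ≈ 2.2592 bits.
Huffman merges: 11/100+4/25→27/100; 11/50+1/4→47/100; 13/50+27/100→53/100; 47/100+53/100→1. L = 227/100 ≈ 2.2700.
L − H = 2.2700 − 2.2592 = 0.011 bits.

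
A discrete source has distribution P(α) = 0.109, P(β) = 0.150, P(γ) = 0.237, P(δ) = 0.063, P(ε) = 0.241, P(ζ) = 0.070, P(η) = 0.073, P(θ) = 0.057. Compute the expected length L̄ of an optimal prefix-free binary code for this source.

Repeatedly combine the two least-probable nodes; the expected code length is the sum of the merged weights.
merge 57/1000 + 63/1000 → 3/25
merge 7/100 + 73/1000 → 143/1000
merge 109/1000 + 3/25 → 229/1000
merge 143/1000 + 3/20 → 293/1000
merge 229/1000 + 237/1000 → 233/500
merge 241/1000 + 293/1000 → 267/500
merge 233/500 + 267/500 → 1
L = 3/25 + 143/1000 + 229/1000 + 293/1000 + 233/500 + 267/500 + 1 = 557/200 = 2.785 bits/symbol.

2.785 bits/symbol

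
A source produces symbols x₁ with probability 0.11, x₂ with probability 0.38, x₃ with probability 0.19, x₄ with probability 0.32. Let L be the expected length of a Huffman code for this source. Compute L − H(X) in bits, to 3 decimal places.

Entropy H = −Σ p log₂ p ≈ 1.8620 bits.
Huffman merges: 11/100+19/100→3/10; 3/10+8/25→31/50; 19/50+31/50→1. L = 48/25 ≈ 1.9200.
L − H = 1.9200 − 1.8620 = 0.058 bits.

0.058 bits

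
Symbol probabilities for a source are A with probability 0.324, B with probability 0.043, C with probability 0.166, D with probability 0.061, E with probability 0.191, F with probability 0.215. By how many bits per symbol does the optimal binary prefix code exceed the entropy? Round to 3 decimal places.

Entropy H = −Σ p log₂ p ≈ 2.3312 bits.
Huffman merges: 43/1000+61/1000→13/125; 13/125+83/500→27/100; 191/1000+43/200→203/500; 27/100+81/250→297/500; 203/500+297/500→1. L = 1187/500 ≈ 2.3740.
L − H = 2.3740 − 2.3312 = 0.043 bits.

0.043 bits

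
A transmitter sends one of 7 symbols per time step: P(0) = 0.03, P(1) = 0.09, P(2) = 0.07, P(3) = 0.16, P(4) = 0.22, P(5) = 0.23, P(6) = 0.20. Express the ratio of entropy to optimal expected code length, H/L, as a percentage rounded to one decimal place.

Entropy H = −Σ p log₂ p ≈ 2.5886 bits.
Huffman merges: 3/100+7/100→1/10; 9/100+1/10→19/100; 4/25+19/100→7/20; 1/5+11/50→21/50; 23/100+7/20→29/50; 21/50+29/50→1. L = 66/25 ≈ 2.6400.
Efficiency = H/L = 2.5886/2.6400 = 98.1%.

98.1%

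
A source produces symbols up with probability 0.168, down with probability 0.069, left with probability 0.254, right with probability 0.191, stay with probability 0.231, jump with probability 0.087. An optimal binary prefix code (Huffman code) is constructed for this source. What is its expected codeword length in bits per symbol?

Repeatedly combine the two least-probable nodes; the expected code length is the sum of the merged weights.
merge 69/1000 + 87/1000 → 39/250
merge 39/250 + 21/125 → 81/250
merge 191/1000 + 231/1000 → 211/500
merge 127/500 + 81/250 → 289/500
merge 211/500 + 289/500 → 1
L = 39/250 + 81/250 + 211/500 + 289/500 + 1 = 62/25 = 2.48 bits/symbol.

2.48 bits/symbol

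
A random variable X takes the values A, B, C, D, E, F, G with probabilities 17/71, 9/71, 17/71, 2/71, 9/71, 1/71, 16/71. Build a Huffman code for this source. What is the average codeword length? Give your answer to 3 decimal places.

Repeatedly combine the two least-probable nodes; the expected code length is the sum of the merged weights.
merge 1/71 + 2/71 → 3/71
merge 3/71 + 9/71 → 12/71
merge 9/71 + 12/71 → 21/71
merge 16/71 + 17/71 → 33/71
merge 17/71 + 21/71 → 38/71
merge 33/71 + 38/71 → 1
L = 3/71 + 12/71 + 21/71 + 33/71 + 38/71 + 1 = 178/71 ≈ 2.507 bits/symbol.

2.507 bits/symbol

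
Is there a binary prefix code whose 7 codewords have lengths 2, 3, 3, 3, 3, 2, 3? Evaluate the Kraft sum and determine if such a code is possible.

With common denominator 2^3 = 8: Σ 2^(−ℓᵢ) = 2/8 + 1/8 + 1/8 + 1/8 + 1/8 + 2/8 + 1/8 = 9/8 = 1.125.
Kraft's inequality requires Σ ≤ 1; here Σ = 1.125 > 1, so no such prefix code exists.

1.125; no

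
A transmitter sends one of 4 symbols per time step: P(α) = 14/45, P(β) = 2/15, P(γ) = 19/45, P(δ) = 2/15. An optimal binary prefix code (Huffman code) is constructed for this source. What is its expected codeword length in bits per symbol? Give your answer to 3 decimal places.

1.844 bits/symbol

Repeatedly combine the two least-probable nodes; the expected code length is the sum of the merged weights.
merge 2/15 + 2/15 → 4/15
merge 4/15 + 14/45 → 26/45
merge 19/45 + 26/45 → 1
L = 4/15 + 26/45 + 1 = 83/45 ≈ 1.844 bits/symbol.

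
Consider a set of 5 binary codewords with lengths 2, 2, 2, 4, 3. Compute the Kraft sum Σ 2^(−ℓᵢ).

With common denominator 2^4 = 16: Σ 2^(−ℓᵢ) = 4/16 + 4/16 + 4/16 + 1/16 + 2/16 = 15/16 = 0.9375.

0.9375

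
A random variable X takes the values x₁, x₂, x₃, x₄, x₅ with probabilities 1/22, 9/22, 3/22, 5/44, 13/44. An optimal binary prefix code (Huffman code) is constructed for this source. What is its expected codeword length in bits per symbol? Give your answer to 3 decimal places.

Repeatedly combine the two least-probable nodes; the expected code length is the sum of the merged weights.
merge 1/22 + 5/44 → 7/44
merge 3/22 + 7/44 → 13/44
merge 13/44 + 13/44 → 13/22
merge 9/22 + 13/22 → 1
L = 7/44 + 13/44 + 13/22 + 1 = 45/22 ≈ 2.045 bits/symbol.

2.045 bits/symbol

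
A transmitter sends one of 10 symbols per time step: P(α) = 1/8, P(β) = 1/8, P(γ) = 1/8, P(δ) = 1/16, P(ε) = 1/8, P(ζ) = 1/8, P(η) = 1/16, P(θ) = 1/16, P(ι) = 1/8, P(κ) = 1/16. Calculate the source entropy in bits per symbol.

Each probability is a power of 1/2, so log₂(1/p) is an integer.
H = Σ p·log₂(1/p) = 1/8·3 + 1/8·3 + 1/8·3 + 1/16·4 + 1/8·3 + 1/8·3 + 1/16·4 + 1/16·4 + 1/8·3 + 1/16·4 = 3.25 bits.

3.25 bits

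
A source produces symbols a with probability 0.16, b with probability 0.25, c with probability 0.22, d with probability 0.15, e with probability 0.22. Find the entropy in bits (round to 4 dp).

2.2947 bits

H = −Σ pᵢ log₂ pᵢ.
−0.16·log₂(0.16) = 0.4230
−0.25·log₂(0.25) = 0.5000
−0.22·log₂(0.22) = 0.4806
−0.15·log₂(0.15) = 0.4105
−0.22·log₂(0.22) = 0.4806
Sum ≈ 2.2947 → 2.2947 bits.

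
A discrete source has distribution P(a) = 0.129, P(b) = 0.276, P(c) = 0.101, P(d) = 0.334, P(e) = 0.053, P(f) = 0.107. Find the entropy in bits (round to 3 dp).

2.326 bits

H = −Σ pᵢ log₂ pᵢ.
−0.129·log₂(0.129) = 0.3811
−0.276·log₂(0.276) = 0.5126
−0.101·log₂(0.101) = 0.3341
−0.334·log₂(0.334) = 0.5284
−0.053·log₂(0.053) = 0.2246
−0.107·log₂(0.107) = 0.3450
Sum ≈ 2.3258 → 2.326 bits.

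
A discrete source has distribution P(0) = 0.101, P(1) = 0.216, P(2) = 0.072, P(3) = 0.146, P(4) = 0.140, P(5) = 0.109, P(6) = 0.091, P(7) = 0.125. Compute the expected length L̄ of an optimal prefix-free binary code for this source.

Repeatedly combine the two least-probable nodes; the expected code length is the sum of the merged weights.
merge 9/125 + 91/1000 → 163/1000
merge 101/1000 + 109/1000 → 21/100
merge 1/8 + 7/50 → 53/200
merge 73/500 + 163/1000 → 309/1000
merge 21/100 + 27/125 → 213/500
merge 53/200 + 309/1000 → 287/500
merge 213/500 + 287/500 → 1
L = 163/1000 + 21/100 + 53/200 + 309/1000 + 213/500 + 287/500 + 1 = 2947/1000 = 2.947 bits/symbol.

2.947 bits/symbol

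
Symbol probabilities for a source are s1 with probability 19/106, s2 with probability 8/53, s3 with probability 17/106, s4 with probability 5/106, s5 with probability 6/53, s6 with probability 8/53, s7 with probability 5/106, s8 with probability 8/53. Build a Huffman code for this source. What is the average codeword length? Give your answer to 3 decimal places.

Repeatedly combine the two least-probable nodes; the expected code length is the sum of the merged weights.
merge 5/106 + 5/106 → 5/53
merge 5/53 + 6/53 → 11/53
merge 8/53 + 8/53 → 16/53
merge 8/53 + 17/106 → 33/106
merge 19/106 + 11/53 → 41/106
merge 16/53 + 33/106 → 65/106
merge 41/106 + 65/106 → 1
L = 5/53 + 11/53 + 16/53 + 33/106 + 41/106 + 65/106 + 1 = 309/106 ≈ 2.915 bits/symbol.

2.915 bits/symbol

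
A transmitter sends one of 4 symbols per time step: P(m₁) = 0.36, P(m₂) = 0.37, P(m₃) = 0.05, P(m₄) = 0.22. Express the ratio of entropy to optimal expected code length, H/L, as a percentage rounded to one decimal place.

92.5%

Entropy H = −Σ p log₂ p ≈ 1.7580 bits.
Huffman merges: 1/20+11/50→27/100; 27/100+9/25→63/100; 37/100+63/100→1. L = 19/10 ≈ 1.9000.
Efficiency = H/L = 1.7580/1.9000 = 92.5%.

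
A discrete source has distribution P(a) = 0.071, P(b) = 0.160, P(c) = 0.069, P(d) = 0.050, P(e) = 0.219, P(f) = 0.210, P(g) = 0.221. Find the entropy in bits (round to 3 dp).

H = −Σ pᵢ log₂ pᵢ.
−0.071·log₂(0.071) = 0.2709
−0.160·log₂(0.160) = 0.4230
−0.069·log₂(0.069) = 0.2662
−0.050·log₂(0.050) = 0.2161
−0.219·log₂(0.219) = 0.4798
−0.210·log₂(0.210) = 0.4728
−0.221·log₂(0.221) = 0.4813
Sum ≈ 2.6102 → 2.610 bits.

2.610 bits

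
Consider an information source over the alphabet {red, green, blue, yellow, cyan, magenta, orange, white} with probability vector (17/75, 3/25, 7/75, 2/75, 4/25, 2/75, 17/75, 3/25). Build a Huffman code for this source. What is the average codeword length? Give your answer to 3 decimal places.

2.747 bits/symbol

Repeatedly combine the two least-probable nodes; the expected code length is the sum of the merged weights.
merge 2/75 + 2/75 → 4/75
merge 4/75 + 7/75 → 11/75
merge 3/25 + 3/25 → 6/25
merge 11/75 + 4/25 → 23/75
merge 17/75 + 17/75 → 34/75
merge 6/25 + 23/75 → 41/75
merge 34/75 + 41/75 → 1
L = 4/75 + 11/75 + 6/25 + 23/75 + 34/75 + 41/75 + 1 = 206/75 ≈ 2.747 bits/symbol.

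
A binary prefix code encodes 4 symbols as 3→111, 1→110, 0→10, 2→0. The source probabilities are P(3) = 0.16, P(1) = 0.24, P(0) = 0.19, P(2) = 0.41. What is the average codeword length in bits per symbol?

L̄ = Σ pᵢ·ℓᵢ = 0.16·3 + 0.24·3 + 0.19·2 + 0.41·1 = 1.99 bits/symbol.

1.99 bits/symbol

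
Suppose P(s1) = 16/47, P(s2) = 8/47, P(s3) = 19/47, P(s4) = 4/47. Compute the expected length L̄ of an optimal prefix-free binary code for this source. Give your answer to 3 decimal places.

Repeatedly combine the two least-probable nodes; the expected code length is the sum of the merged weights.
merge 4/47 + 8/47 → 12/47
merge 12/47 + 16/47 → 28/47
merge 19/47 + 28/47 → 1
L = 12/47 + 28/47 + 1 = 87/47 ≈ 1.851 bits/symbol.

1.851 bits/symbol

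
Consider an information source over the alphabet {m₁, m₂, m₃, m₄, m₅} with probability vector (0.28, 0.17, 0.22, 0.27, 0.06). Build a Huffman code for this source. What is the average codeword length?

Repeatedly combine the two least-probable nodes; the expected code length is the sum of the merged weights.
merge 3/50 + 17/100 → 23/100
merge 11/50 + 23/100 → 9/20
merge 27/100 + 7/25 → 11/20
merge 9/20 + 11/20 → 1
L = 23/100 + 9/20 + 11/20 + 1 = 223/100 = 2.23 bits/symbol.

2.23 bits/symbol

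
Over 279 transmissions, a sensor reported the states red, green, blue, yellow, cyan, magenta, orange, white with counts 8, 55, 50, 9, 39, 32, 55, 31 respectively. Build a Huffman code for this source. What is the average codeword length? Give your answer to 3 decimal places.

2.839 bits/symbol

Probabilities are the counts divided by 279.
Repeatedly combine the two least-probable nodes; the expected code length is the sum of the merged weights.
merge 8/279 + 1/31 → 17/279
merge 17/279 + 1/9 → 16/93
merge 32/279 + 13/93 → 71/279
merge 16/93 + 50/279 → 98/279
merge 55/279 + 55/279 → 110/279
merge 71/279 + 98/279 → 169/279
merge 110/279 + 169/279 → 1
L = 17/279 + 16/93 + 71/279 + 98/279 + 110/279 + 169/279 + 1 = 88/31 ≈ 2.839 bits/symbol.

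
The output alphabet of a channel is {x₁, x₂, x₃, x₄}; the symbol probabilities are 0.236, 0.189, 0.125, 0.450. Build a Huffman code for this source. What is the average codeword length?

Repeatedly combine the two least-probable nodes; the expected code length is the sum of the merged weights.
merge 1/8 + 189/1000 → 157/500
merge 59/250 + 157/500 → 11/20
merge 9/20 + 11/20 → 1
L = 157/500 + 11/20 + 1 = 233/125 = 1.864 bits/symbol.

1.864 bits/symbol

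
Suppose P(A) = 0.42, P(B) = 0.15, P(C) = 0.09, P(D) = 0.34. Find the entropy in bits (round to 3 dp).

H = −Σ pᵢ log₂ pᵢ.
−0.42·log₂(0.42) = 0.5256
−0.15·log₂(0.15) = 0.4105
−0.09·log₂(0.09) = 0.3127
−0.34·log₂(0.34) = 0.5292
Sum ≈ 1.7780 → 1.778 bits.

1.778 bits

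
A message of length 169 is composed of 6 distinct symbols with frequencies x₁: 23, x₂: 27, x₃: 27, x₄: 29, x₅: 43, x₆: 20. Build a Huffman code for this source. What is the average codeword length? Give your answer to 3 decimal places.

2.574 bits/symbol

Probabilities are the counts divided by 169.
Repeatedly combine the two least-probable nodes; the expected code length is the sum of the merged weights.
merge 20/169 + 23/169 → 43/169
merge 27/169 + 27/169 → 54/169
merge 29/169 + 43/169 → 72/169
merge 43/169 + 54/169 → 97/169
merge 72/169 + 97/169 → 1
L = 43/169 + 54/169 + 72/169 + 97/169 + 1 = 435/169 ≈ 2.574 bits/symbol.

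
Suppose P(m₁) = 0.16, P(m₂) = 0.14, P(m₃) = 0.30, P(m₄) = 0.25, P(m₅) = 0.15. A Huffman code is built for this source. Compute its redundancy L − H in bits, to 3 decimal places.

0.038 bits

Entropy H = −Σ p log₂ p ≈ 2.2518 bits.
Huffman merges: 7/50+3/20→29/100; 4/25+1/4→41/100; 29/100+3/10→59/100; 41/100+59/100→1. L = 229/100 ≈ 2.2900.
L − H = 2.2900 − 2.2518 = 0.038 bits.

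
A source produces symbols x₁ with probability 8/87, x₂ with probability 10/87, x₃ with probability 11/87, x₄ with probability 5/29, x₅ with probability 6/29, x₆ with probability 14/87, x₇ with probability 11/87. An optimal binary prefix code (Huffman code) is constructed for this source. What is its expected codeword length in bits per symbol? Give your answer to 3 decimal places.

Repeatedly combine the two least-probable nodes; the expected code length is the sum of the merged weights.
merge 8/87 + 10/87 → 6/29
merge 11/87 + 11/87 → 22/87
merge 14/87 + 5/29 → 1/3
merge 6/29 + 6/29 → 12/29
merge 22/87 + 1/3 → 17/29
merge 12/29 + 17/29 → 1
L = 6/29 + 22/87 + 1/3 + 12/29 + 17/29 + 1 = 81/29 ≈ 2.793 bits/symbol.

2.793 bits/symbol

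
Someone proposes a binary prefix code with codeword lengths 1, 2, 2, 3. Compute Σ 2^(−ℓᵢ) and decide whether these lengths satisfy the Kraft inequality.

With common denominator 2^3 = 8: Σ 2^(−ℓᵢ) = 4/8 + 2/8 + 2/8 + 1/8 = 9/8 = 1.125.
Kraft's inequality requires Σ ≤ 1; here Σ = 1.125 > 1, so no such prefix code exists.

1.125; no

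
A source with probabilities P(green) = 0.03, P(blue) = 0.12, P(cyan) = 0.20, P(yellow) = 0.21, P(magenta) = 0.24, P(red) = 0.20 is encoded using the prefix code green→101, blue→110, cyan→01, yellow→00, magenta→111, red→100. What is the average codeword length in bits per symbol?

L̄ = Σ pᵢ·ℓᵢ = 0.03·3 + 0.12·3 + 0.20·2 + 0.21·2 + 0.24·3 + 0.20·3 = 2.59 bits/symbol.

2.59 bits/symbol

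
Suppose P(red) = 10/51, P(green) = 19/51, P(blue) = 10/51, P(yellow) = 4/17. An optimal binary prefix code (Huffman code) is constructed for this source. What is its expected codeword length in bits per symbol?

Repeatedly combine the two least-probable nodes; the expected code length is the sum of the merged weights.
merge 10/51 + 10/51 → 20/51
merge 4/17 + 19/51 → 31/51
merge 20/51 + 31/51 → 1
L = 20/51 + 31/51 + 1 = 2 bits/symbol.

2 bits/symbol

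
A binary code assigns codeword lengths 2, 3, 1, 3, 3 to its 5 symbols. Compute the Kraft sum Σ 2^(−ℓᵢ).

With common denominator 2^3 = 8: Σ 2^(−ℓᵢ) = 2/8 + 1/8 + 4/8 + 1/8 + 1/8 = 9/8 = 1.125.

1.125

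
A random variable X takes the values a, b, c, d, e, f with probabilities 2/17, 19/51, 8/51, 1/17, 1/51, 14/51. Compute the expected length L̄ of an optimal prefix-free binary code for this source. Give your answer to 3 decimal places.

2.255 bits/symbol

Repeatedly combine the two least-probable nodes; the expected code length is the sum of the merged weights.
merge 1/51 + 1/17 → 4/51
merge 4/51 + 2/17 → 10/51
merge 8/51 + 10/51 → 6/17
merge 14/51 + 6/17 → 32/51
merge 19/51 + 32/51 → 1
L = 4/51 + 10/51 + 6/17 + 32/51 + 1 = 115/51 ≈ 2.255 bits/symbol.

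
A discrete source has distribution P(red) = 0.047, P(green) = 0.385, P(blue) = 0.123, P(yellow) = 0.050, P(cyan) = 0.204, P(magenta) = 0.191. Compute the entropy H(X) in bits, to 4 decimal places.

H = −Σ pᵢ log₂ pᵢ.
−0.047·log₂(0.047) = 0.2073
−0.385·log₂(0.385) = 0.5302
−0.123·log₂(0.123) = 0.3719
−0.050·log₂(0.050) = 0.2161
−0.204·log₂(0.204) = 0.4678
−0.191·log₂(0.191) = 0.4562
Sum ≈ 2.2495 → 2.2495 bits.

2.2495 bits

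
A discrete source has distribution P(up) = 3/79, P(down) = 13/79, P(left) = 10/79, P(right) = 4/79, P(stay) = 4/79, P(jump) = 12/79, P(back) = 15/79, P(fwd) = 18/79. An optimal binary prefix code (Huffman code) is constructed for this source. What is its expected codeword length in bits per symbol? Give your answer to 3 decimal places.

2.810 bits/symbol

Repeatedly combine the two least-probable nodes; the expected code length is the sum of the merged weights.
merge 3/79 + 4/79 → 7/79
merge 4/79 + 7/79 → 11/79
merge 10/79 + 11/79 → 21/79
merge 12/79 + 13/79 → 25/79
merge 15/79 + 18/79 → 33/79
merge 21/79 + 25/79 → 46/79
merge 33/79 + 46/79 → 1
L = 7/79 + 11/79 + 21/79 + 25/79 + 33/79 + 46/79 + 1 = 222/79 ≈ 2.810 bits/symbol.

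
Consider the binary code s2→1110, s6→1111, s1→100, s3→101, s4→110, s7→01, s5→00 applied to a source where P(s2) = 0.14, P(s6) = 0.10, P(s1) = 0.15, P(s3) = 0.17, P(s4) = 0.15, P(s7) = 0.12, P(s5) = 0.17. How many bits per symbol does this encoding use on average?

L̄ = Σ pᵢ·ℓᵢ = 0.14·4 + 0.10·4 + 0.15·3 + 0.17·3 + 0.15·3 + 0.12·2 + 0.17·2 = 2.95 bits/symbol.

2.95 bits/symbol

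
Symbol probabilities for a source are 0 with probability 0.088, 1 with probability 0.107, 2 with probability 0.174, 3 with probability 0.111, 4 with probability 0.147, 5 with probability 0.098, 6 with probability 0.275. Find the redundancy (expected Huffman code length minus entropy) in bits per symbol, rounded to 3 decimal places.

0.033 bits

Entropy H = −Σ p log₂ p ≈ 2.6918 bits.
Huffman merges: 11/125+49/500→93/500; 107/1000+111/1000→109/500; 147/1000+87/500→321/1000; 93/500+109/500→101/250; 11/40+321/1000→149/250; 101/250+149/250→1. L = 109/40 ≈ 2.7250.
L − H = 2.7250 − 2.6918 = 0.033 bits.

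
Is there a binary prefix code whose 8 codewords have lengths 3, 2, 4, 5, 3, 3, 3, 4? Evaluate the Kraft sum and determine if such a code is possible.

0.90625; yes

With common denominator 2^5 = 32: Σ 2^(−ℓᵢ) = 4/32 + 8/32 + 2/32 + 1/32 + 4/32 + 4/32 + 4/32 + 2/32 = 29/32 = 0.90625.
Kraft's inequality requires Σ ≤ 1; here Σ = 0.90625 ≤ 1, so such a prefix code exists.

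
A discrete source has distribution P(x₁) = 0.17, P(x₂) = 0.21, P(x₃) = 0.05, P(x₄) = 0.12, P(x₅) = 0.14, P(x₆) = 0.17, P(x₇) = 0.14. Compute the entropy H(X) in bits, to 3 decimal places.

2.719 bits

H = −Σ pᵢ log₂ pᵢ.
−0.17·log₂(0.17) = 0.4346
−0.21·log₂(0.21) = 0.4728
−0.05·log₂(0.05) = 0.2161
−0.12·log₂(0.12) = 0.3671
−0.14·log₂(0.14) = 0.3971
−0.17·log₂(0.17) = 0.4346
−0.14·log₂(0.14) = 0.3971
Sum ≈ 2.7194 → 2.719 bits.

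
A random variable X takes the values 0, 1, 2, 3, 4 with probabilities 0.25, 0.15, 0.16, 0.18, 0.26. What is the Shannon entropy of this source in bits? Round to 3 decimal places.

2.284 bits

H = −Σ pᵢ log₂ pᵢ.
−0.25·log₂(0.25) = 0.5000
−0.15·log₂(0.15) = 0.4105
−0.16·log₂(0.16) = 0.4230
−0.18·log₂(0.18) = 0.4453
−0.26·log₂(0.26) = 0.5053
Sum ≈ 2.2842 → 2.284 bits.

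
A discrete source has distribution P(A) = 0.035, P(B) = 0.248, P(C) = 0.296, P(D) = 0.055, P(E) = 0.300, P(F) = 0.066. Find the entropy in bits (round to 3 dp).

2.198 bits

H = −Σ pᵢ log₂ pᵢ.
−0.035·log₂(0.035) = 0.1693
−0.248·log₂(0.248) = 0.4989
−0.296·log₂(0.296) = 0.5199
−0.055·log₂(0.055) = 0.2301
−0.300·log₂(0.300) = 0.5211
−0.066·log₂(0.066) = 0.2588
Sum ≈ 2.1981 → 2.198 bits.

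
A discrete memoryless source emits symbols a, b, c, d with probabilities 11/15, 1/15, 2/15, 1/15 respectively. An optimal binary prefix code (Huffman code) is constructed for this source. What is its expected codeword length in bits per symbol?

Repeatedly combine the two least-probable nodes; the expected code length is the sum of the merged weights.
merge 1/15 + 1/15 → 2/15
merge 2/15 + 2/15 → 4/15
merge 4/15 + 11/15 → 1
L = 2/15 + 4/15 + 1 = 7/5 = 1.4 bits/symbol.

1.4 bits/symbol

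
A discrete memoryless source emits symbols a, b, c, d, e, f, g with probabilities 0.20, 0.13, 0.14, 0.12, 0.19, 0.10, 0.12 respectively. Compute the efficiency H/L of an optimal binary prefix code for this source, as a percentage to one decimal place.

98.8%

Entropy H = −Σ p log₂ p ≈ 2.7657 bits.
Huffman merges: 1/10+3/25→11/50; 3/25+13/100→1/4; 7/50+19/100→33/100; 1/5+11/50→21/50; 1/4+33/100→29/50; 21/50+29/50→1. L = 14/5 ≈ 2.8000.
Efficiency = H/L = 2.7657/2.8000 = 98.8%.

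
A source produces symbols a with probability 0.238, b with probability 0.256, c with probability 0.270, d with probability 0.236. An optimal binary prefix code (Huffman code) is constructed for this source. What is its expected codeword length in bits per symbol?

2 bits/symbol

Repeatedly combine the two least-probable nodes; the expected code length is the sum of the merged weights.
merge 59/250 + 119/500 → 237/500
merge 32/125 + 27/100 → 263/500
merge 237/500 + 263/500 → 1
L = 237/500 + 263/500 + 1 = 2 bits/symbol.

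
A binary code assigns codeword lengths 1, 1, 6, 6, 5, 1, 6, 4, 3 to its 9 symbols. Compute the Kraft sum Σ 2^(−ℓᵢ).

1.765625

With common denominator 2^6 = 64: Σ 2^(−ℓᵢ) = 32/64 + 32/64 + 1/64 + 1/64 + 2/64 + 32/64 + 1/64 + 4/64 + 8/64 = 113/64 = 1.765625.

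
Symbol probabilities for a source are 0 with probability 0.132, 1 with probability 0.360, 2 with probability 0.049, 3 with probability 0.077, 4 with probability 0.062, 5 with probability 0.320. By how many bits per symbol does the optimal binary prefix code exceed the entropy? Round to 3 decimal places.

0.070 bits

Entropy H = −Σ p log₂ p ≈ 2.1890 bits.
Huffman merges: 49/1000+31/500→111/1000; 77/1000+111/1000→47/250; 33/250+47/250→8/25; 8/25+8/25→16/25; 9/25+16/25→1. L = 2259/1000 ≈ 2.2590.
L − H = 2.2590 − 2.1890 = 0.070 bits.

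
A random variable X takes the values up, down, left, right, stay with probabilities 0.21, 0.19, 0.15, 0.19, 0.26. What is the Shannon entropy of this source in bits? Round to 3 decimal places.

2.299 bits

H = −Σ pᵢ log₂ pᵢ.
−0.21·log₂(0.21) = 0.4728
−0.19·log₂(0.19) = 0.4552
−0.15·log₂(0.15) = 0.4105
−0.19·log₂(0.19) = 0.4552
−0.26·log₂(0.26) = 0.5053
Sum ≈ 2.2991 → 2.299 bits.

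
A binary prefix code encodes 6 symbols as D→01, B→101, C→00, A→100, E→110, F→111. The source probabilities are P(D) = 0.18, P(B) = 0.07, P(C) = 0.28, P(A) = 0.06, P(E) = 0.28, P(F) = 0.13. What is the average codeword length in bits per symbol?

2.54 bits/symbol

L̄ = Σ pᵢ·ℓᵢ = 0.18·2 + 0.07·3 + 0.28·2 + 0.06·3 + 0.28·3 + 0.13·3 = 2.54 bits/symbol.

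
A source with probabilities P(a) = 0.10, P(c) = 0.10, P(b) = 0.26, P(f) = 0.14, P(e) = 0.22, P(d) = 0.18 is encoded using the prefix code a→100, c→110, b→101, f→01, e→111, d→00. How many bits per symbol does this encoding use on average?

L̄ = Σ pᵢ·ℓᵢ = 0.10·3 + 0.10·3 + 0.26·3 + 0.14·2 + 0.22·3 + 0.18·2 = 2.68 bits/symbol.

2.68 bits/symbol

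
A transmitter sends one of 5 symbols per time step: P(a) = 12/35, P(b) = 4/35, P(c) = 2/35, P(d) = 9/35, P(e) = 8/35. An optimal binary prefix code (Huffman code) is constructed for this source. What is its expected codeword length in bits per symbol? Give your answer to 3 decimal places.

Repeatedly combine the two least-probable nodes; the expected code length is the sum of the merged weights.
merge 2/35 + 4/35 → 6/35
merge 6/35 + 8/35 → 2/5
merge 9/35 + 12/35 → 3/5
merge 2/5 + 3/5 → 1
L = 6/35 + 2/5 + 3/5 + 1 = 76/35 ≈ 2.171 bits/symbol.

2.171 bits/symbol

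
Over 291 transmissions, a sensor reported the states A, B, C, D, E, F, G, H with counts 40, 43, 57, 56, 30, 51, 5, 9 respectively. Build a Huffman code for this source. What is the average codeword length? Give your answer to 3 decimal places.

2.811 bits/symbol

Probabilities are the counts divided by 291.
Repeatedly combine the two least-probable nodes; the expected code length is the sum of the merged weights.
merge 5/291 + 3/97 → 14/291
merge 14/291 + 10/97 → 44/291
merge 40/291 + 43/291 → 83/291
merge 44/291 + 17/97 → 95/291
merge 56/291 + 19/97 → 113/291
merge 83/291 + 95/291 → 178/291
merge 113/291 + 178/291 → 1
L = 14/291 + 44/291 + 83/291 + 95/291 + 113/291 + 178/291 + 1 = 818/291 ≈ 2.811 bits/symbol.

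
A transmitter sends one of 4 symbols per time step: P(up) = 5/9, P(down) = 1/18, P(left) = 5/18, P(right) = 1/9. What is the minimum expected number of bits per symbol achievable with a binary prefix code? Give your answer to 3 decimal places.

Repeatedly combine the two least-probable nodes; the expected code length is the sum of the merged weights.
merge 1/18 + 1/9 → 1/6
merge 1/6 + 5/18 → 4/9
merge 4/9 + 5/9 → 1
L = 1/6 + 4/9 + 1 = 29/18 ≈ 1.611 bits/symbol.

1.611 bits/symbol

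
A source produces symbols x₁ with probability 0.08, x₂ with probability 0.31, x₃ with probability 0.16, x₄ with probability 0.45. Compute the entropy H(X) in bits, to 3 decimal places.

H = −Σ pᵢ log₂ pᵢ.
−0.08·log₂(0.08) = 0.2915
−0.31·log₂(0.31) = 0.5238
−0.16·log₂(0.16) = 0.4230
−0.45·log₂(0.45) = 0.5184
Sum ≈ 1.7567 → 1.757 bits.

1.757 bits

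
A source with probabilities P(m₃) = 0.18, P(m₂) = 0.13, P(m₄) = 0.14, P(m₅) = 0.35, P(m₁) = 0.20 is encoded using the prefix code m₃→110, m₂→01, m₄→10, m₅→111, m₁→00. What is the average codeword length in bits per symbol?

2.53 bits/symbol

L̄ = Σ pᵢ·ℓᵢ = 0.18·3 + 0.13·2 + 0.14·2 + 0.35·3 + 0.20·2 = 2.53 bits/symbol.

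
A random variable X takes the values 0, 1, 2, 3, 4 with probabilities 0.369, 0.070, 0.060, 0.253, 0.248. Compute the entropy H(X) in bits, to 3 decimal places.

H = −Σ pᵢ log₂ pᵢ.
−0.369·log₂(0.369) = 0.5307
−0.070·log₂(0.070) = 0.2686
−0.060·log₂(0.060) = 0.2435
−0.253·log₂(0.253) = 0.5016
−0.248·log₂(0.248) = 0.4989
Sum ≈ 2.0433 → 2.043 bits.

2.043 bits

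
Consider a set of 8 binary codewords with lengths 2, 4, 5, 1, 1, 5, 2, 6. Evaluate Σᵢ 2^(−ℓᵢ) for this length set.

1.640625

With common denominator 2^6 = 64: Σ 2^(−ℓᵢ) = 16/64 + 4/64 + 2/64 + 32/64 + 32/64 + 2/64 + 16/64 + 1/64 = 105/64 = 1.640625.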